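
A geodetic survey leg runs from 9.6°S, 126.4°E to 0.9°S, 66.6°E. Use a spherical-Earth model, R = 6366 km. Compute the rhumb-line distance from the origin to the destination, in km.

6680 km

Δψ = ln[tan(π/4+φ₂/2)/tan(π/4+φ₁/2)] = +0.1526;  Δφ = +0.1518 rad,  Δλ = -1.0437 rad
q = Δφ/Δψ = 0.9948
d = R·√(Δφ² + q²Δλ²) = 6366·1.04936 = 6680 km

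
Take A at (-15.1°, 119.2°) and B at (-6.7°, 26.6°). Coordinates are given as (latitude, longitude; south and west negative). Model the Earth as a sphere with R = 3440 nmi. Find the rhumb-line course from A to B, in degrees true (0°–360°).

Δψ = ln[tan(π/4+φ₂/2)/tan(π/4+φ₁/2)] = +0.1494
Δλ = -1.6162 rad (taken the short way round)
course = atan2(Δλ, Δψ) = 275.28°

275.3°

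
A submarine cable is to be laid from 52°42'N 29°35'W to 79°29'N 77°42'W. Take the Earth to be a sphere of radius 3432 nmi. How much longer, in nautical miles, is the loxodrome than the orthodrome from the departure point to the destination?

45 nmi

Great circle: cos σ = sin φ₁ sin φ₂ + cos φ₁ cos φ₂ cos Δλ,  σ = 0.5434 rad → d_gc = 1865.0 nmi
Rhumb line: Δψ = +1.2994, q = Δφ/Δψ = 0.3597, d_rh = R√(Δφ²+q²Δλ²) = 1910.2 nmi
Excess = 1910.2 − 1865.0 = 45.2 ≈ 45 nmi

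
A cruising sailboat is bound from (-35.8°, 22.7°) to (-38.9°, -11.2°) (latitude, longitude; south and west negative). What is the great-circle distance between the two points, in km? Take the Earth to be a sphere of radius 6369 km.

2998 km

Haversine: a = sin²(Δφ/2)+cos φ₁ cos φ₂ sin²(Δλ/2) = 0.05438;  σ = 2·atan2(√a,√(1−a))
σ = 26.971° → d = Rσ = 6369·0.47073 = 2998 km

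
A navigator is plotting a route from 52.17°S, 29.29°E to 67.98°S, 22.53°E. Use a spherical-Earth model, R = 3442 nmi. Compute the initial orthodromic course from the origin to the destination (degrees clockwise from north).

θ = atan2( sin Δλ·cos φ₂ ,  cos φ₁ sin φ₂ − sin φ₁ cos φ₂ cos Δλ )
  = atan2(-0.0441, -0.2745) = 189.13°

189.1°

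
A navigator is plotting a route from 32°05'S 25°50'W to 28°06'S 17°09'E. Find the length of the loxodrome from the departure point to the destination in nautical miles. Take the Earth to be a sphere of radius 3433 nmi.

2240 nmi

Δψ = ln[tan(π/4+φ₂/2)/tan(π/4+φ₁/2)] = +0.0804;  Δφ = +0.0695 rad,  Δλ = +0.7502 rad
q = Δφ/Δψ = 0.8649
d = R·√(Δφ² + q²Δλ²) = 3433·0.65259 = 2240 nmi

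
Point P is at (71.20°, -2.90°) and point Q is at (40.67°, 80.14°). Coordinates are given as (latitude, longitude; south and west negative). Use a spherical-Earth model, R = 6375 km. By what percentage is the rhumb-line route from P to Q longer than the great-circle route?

Great circle: σ = 0.8677 rad → d_gc = Rσ = 5531.8 km
Rhumb: Δφ = -0.5328, Δλ = +1.4493, Δψ = -1.0202, q = Δφ/Δψ = 0.5223 → d_rh = R√(Δφ²+q²Δλ²) = 5901.3 km
Excess = (5901.3 − 5531.8) / 5531.8 = 369.5 / 5531.8 = 6.68% ≈ 6.7%

6.7%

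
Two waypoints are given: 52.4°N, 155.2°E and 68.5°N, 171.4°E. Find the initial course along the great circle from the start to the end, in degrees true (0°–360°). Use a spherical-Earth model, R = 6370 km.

19.5°

N = sin Δλ·cos φ₂ = +0.1023;  D = cos φ₁ sin φ₂ − sin φ₁ cos φ₂ cos Δλ = +0.2888
initial course = atan2(N, D) = 19.49°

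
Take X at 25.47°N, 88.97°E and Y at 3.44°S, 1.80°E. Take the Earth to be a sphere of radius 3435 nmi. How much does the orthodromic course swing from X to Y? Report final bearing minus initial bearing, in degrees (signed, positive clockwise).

Initial bearing θ₁ = atan2(sin Δλ cos φ₂, cos φ₁ sin φ₂ − sin φ₁ cos φ₂ cos Δλ) = 265.68°
Final bearing θ₂ = (initial bearing from the destination back to the start) + 180° = 244.40°
Δθ = θ₂ − θ₁ = -21.3°

-21.3°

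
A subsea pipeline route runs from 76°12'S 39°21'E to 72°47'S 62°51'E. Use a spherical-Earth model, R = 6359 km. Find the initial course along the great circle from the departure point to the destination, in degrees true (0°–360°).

θ = atan2( sin Δλ·cos φ₂ ,  cos φ₁ sin φ₂ − sin φ₁ cos φ₂ cos Δλ )
  = atan2(+0.1180, +0.0358) = 73.15°

73.1°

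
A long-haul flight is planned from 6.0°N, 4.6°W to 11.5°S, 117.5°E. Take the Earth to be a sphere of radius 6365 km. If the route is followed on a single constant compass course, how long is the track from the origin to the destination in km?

Δψ = ln[tan(π/4+φ₂/2)/tan(π/4+φ₁/2)] = -0.3070;  Δφ = -0.3054 rad,  Δλ = +2.1310 rad
q = Δφ/Δψ = 0.9949
d = R·√(Δφ² + q²Δλ²) = 6365·2.14215 = 13635 km

13635 km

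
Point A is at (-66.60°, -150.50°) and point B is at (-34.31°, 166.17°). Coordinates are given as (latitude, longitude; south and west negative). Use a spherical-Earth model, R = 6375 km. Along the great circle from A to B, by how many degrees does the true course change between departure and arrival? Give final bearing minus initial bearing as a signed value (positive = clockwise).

+35.4°

Initial bearing θ₁ = atan2(sin Δλ cos φ₂, cos φ₁ sin φ₂ − sin φ₁ cos φ₂ cos Δλ) = 300.02°
Final bearing θ₂ = (initial bearing from the destination back to the start) + 180° = 335.40°
Δθ = θ₂ − θ₁ = +35.4°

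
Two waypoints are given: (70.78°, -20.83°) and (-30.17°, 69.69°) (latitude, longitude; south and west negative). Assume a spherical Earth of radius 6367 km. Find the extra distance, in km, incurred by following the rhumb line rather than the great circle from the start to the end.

Great circle: cos σ = sin φ₁ sin φ₂ + cos φ₁ cos φ₂ cos Δλ,  σ = 2.0682 rad → d_gc = 13168.2 km
Rhumb line: Δψ = -2.3287, q = Δφ/Δψ = 0.7566, d_rh = R√(Δφ²+q²Δλ²) = 13556.1 km
Excess = 13556.1 − 13168.2 = 387.9 ≈ 388 km

388 km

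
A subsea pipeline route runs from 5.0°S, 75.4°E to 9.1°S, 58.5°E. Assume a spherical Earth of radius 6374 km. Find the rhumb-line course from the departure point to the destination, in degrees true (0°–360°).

Meridional parts: M(φ₁)=-0.0874, M(φ₂)=-0.1595 → ΔM = -0.0721;  Δλ = -0.2950 rad
tan C = Δλ / ΔM = +4.0899 → C = 256.26°

256.3°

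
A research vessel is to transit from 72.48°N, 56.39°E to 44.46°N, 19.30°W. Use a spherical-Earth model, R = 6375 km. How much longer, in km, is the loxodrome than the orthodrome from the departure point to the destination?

Great circle: cos σ = sin φ₁ sin φ₂ + cos φ₁ cos φ₂ cos Δλ,  σ = 0.7655 rad → d_gc = 4880.14 km
Rhumb line: Δψ = -1.0021, q = Δφ/Δψ = 0.4880, d_rh = R√(Δφ²+q²Δλ²) = 5158.61 km
Excess = 5158.61 − 4880.14 = 278.47 ≈ 278 km

278 km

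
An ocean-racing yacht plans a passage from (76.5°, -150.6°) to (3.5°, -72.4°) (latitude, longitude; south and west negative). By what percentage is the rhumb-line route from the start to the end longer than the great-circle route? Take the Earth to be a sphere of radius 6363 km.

4.2%

Great circle: σ = 1.4636 rad → d_gc = Rσ = 9312.8 km
Rhumb: Δφ = -1.2741, Δλ = +1.3648, Δψ = -2.0729, q = Δφ/Δψ = 0.6146 → d_rh = R√(Δφ²+q²Δλ²) = 9706.5 km
Excess = (9706.5 − 9312.8) / 9312.8 = 393.7 / 9312.8 = 4.23% ≈ 4.2%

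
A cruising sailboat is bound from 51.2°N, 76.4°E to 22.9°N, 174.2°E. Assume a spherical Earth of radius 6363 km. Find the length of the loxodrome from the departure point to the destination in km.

9040 km

Rhumb course C = atan2(Δλ, Δψ) with Δψ = ln[tan(π/4+φ₂/2)/tan(π/4+φ₁/2)] = -0.6329, Δλ = +1.7069 → C = 110.34°
d = R·|Δφ| / |cos C| = 6363·0.49393 / 0.34766 = 9040 km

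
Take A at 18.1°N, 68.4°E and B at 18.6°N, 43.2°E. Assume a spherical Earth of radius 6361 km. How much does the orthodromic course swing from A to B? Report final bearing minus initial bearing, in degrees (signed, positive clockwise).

At departure: θ₁ = atan2(sin Δλ cos φ₂, cos φ₁ sin φ₂ − sin φ₁ cos φ₂ cos Δλ) = 275.20°
At arrival: θ₂ = atan2(sin Δλ cos φ₁, −cos φ₂ sin φ₁ + sin φ₂ cos φ₁ cos Δλ) = 267.15°
Δθ = θ₂ − θ₁ = -8.1°

-8.1°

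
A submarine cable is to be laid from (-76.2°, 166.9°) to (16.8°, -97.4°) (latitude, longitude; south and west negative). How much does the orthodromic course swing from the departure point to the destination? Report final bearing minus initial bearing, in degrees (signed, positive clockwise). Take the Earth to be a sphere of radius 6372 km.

Initial bearing θ₁ = atan2(sin Δλ cos φ₂, cos φ₁ sin φ₂ − sin φ₁ cos φ₂ cos Δλ) = 91.41°
Final bearing θ₂ = (initial bearing from the destination back to the start) + 180° = 14.42°
Δθ = θ₂ − θ₁ = -77.0°

-77.0°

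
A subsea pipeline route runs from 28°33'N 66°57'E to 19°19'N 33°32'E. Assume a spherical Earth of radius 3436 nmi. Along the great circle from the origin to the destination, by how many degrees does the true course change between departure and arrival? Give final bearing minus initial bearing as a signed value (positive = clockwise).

Initial bearing θ₁ = atan2(sin Δλ cos φ₂, cos φ₁ sin φ₂ − sin φ₁ cos φ₂ cos Δλ) = 260.62°
Final bearing θ₂ = (initial bearing from the destination back to the start) + 180° = 246.68°
Δθ = θ₂ − θ₁ = -13.9°

-13.9°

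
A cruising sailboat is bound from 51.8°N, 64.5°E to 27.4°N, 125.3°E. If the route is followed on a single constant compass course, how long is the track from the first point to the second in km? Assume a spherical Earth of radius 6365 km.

5784 km

Δψ = ln[tan(π/4+φ₂/2)/tan(π/4+φ₁/2)] = -0.5629;  Δφ = -0.4259 rad,  Δλ = +1.0612 rad
q = Δφ/Δψ = 0.7565
d = R·√(Δφ² + q²Δλ²) = 6365·0.90873 = 5784 km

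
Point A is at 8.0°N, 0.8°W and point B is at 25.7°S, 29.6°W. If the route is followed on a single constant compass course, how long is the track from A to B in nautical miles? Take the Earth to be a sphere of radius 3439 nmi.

2631 nmi

Rhumb course C = atan2(Δλ, Δψ) with Δψ = ln[tan(π/4+φ₂/2)/tan(π/4+φ₁/2)] = -0.6045, Δλ = -0.5027 → C = 219.75°
d = R·|Δφ| / |cos C| = 3439·0.58818 / 0.76889 = 2631 nmi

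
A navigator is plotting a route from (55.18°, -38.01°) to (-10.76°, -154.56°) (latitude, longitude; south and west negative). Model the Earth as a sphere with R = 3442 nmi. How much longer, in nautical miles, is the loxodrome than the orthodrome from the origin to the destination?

331 nmi

Great circle: cos σ = sin φ₁ sin φ₂ + cos φ₁ cos φ₂ cos Δλ,  σ = 1.9867 rad → d_gc = 6838.2 nmi
Rhumb line: Δψ = -1.3486, q = Δφ/Δψ = 0.8534, d_rh = R√(Δφ²+q²Δλ²) = 7168.8 nmi
Excess = 7168.8 − 6838.2 = 330.6 ≈ 331 nmi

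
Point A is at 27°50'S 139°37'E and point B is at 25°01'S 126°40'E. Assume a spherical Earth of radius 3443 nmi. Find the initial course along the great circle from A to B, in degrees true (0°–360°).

θ = atan2( sin Δλ·cos φ₂ ,  cos φ₁ sin φ₂ − sin φ₁ cos φ₂ cos Δλ )
  = atan2(-0.2031, +0.0384) = 280.70°

280.7°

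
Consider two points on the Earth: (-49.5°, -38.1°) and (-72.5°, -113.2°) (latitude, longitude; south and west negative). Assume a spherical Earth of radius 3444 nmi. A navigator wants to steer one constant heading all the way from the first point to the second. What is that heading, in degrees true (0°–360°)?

236.3°

Δψ = ln[tan(π/4+φ₂/2)/tan(π/4+φ₁/2)] = -0.8742
Δλ = -1.3107 rad (taken the short way round)
course = atan2(Δλ, Δψ) = 236.30°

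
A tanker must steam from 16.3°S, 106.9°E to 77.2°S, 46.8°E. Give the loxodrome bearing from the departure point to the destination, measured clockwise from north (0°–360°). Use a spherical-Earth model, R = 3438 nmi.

208.9°

Δψ = ln[tan(π/4+φ₂/2)/tan(π/4+φ₁/2)] = -1.8994
Δλ = -1.0489 rad (taken the short way round)
course = atan2(Δλ, Δψ) = 208.91°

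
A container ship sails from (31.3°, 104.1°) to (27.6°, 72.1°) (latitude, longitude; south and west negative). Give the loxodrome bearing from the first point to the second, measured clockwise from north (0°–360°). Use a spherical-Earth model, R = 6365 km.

262.4°

Δψ = ln[tan(π/4+φ₂/2)/tan(π/4+φ₁/2)] = -0.0742
Δλ = -0.5585 rad (taken the short way round)
course = atan2(Δλ, Δψ) = 262.43°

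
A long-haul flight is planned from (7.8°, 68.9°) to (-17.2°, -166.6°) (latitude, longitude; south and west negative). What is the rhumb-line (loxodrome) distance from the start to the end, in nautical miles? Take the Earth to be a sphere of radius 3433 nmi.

7525 nmi

Δψ = ln[tan(π/4+φ₂/2)/tan(π/4+φ₁/2)] = -0.4414;  Δφ = -0.4363 rad,  Δλ = +2.1729 rad
q = Δφ/Δψ = 0.9886
d = R·√(Δφ² + q²Δλ²) = 3433·2.19201 = 7525 nmi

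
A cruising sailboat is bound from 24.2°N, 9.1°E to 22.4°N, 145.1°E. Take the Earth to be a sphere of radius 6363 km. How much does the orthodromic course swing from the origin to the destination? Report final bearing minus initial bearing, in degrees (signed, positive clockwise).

+88.8°

Initial bearing θ₁ = atan2(sin Δλ cos φ₂, cos φ₁ sin φ₂ − sin φ₁ cos φ₂ cos Δλ) = 46.00°
Final bearing θ₂ = (initial bearing from the destination back to the start) + 180° = 134.79°
Δθ = θ₂ − θ₁ = +88.8°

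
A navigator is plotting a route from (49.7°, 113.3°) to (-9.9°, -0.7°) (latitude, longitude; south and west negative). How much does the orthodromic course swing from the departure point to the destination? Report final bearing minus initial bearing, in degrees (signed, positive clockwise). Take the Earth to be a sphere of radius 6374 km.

-62.3°

At departure: θ₁ = atan2(sin Δλ cos φ₂, cos φ₁ sin φ₂ − sin φ₁ cos φ₂ cos Δλ) = 282.19°
At arrival: θ₂ = atan2(sin Δλ cos φ₁, −cos φ₂ sin φ₁ + sin φ₂ cos φ₁ cos Δλ) = 219.92°
Δθ = θ₂ − θ₁ = -62.3°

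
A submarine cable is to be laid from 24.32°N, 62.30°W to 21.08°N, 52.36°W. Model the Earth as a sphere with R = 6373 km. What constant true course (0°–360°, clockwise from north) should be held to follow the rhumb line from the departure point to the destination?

Meridional parts: M(φ₁)=+0.4378, M(φ₂)=+0.3765 → ΔM = -0.0613;  Δλ = +0.1735 rad
tan C = Δλ / ΔM = -2.8297 → C = 109.46°

109.5°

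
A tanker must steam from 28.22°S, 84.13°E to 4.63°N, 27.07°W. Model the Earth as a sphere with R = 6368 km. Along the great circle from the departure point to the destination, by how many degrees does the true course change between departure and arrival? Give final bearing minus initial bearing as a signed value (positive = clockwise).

Initial bearing θ₁ = atan2(sin Δλ cos φ₂, cos φ₁ sin φ₂ − sin φ₁ cos φ₂ cos Δλ) = 263.90°
Final bearing θ₂ = (initial bearing from the destination back to the start) + 180° = 298.48°
Δθ = θ₂ − θ₁ = +34.6°

+34.6°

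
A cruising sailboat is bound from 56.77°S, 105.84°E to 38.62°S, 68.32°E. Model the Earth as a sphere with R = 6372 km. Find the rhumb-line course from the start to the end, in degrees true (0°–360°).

Meridional parts: M(φ₁)=-1.2093, M(φ₂)=-0.7318 → ΔM = +0.4775;  Δλ = -0.6548 rad
tan C = Δλ / ΔM = -1.3713 → C = 306.10°

306.1°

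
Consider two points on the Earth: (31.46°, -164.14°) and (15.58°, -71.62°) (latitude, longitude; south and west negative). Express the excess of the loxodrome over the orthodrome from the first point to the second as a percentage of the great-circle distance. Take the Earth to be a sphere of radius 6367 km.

Great circle: σ = 1.4666 rad → d_gc = Rσ = 9337.6 km
Rhumb: Δφ = -0.2772, Δλ = +1.6148, Δψ = -0.3036, q = Δφ/Δψ = 0.9129 → d_rh = R√(Δφ²+q²Δλ²) = 9549.8 km
Excess = (9549.8 − 9337.6) / 9337.6 = 212.2 / 9337.6 = 2.27% ≈ 2.3%

2.3%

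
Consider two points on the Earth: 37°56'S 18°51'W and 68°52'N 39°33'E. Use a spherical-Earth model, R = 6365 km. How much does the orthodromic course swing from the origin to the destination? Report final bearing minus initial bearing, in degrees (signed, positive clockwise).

+28.1°

Initial bearing θ₁ = atan2(sin Δλ cos φ₂, cos φ₁ sin φ₂ − sin φ₁ cos φ₂ cos Δλ) = 19.82°
Final bearing θ₂ = (initial bearing from the destination back to the start) + 180° = 47.89°
Δθ = θ₂ − θ₁ = +28.1°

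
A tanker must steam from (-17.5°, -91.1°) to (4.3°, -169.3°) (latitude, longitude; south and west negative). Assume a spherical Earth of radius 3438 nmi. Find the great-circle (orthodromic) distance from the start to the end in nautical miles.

4806 nmi

Haversine: a = sin²(Δφ/2)+cos φ₁ cos φ₂ sin²(Δλ/2) = 0.41403;  σ = 2·atan2(√a,√(1−a))
σ = 80.100° → d = Rσ = 3438·1.39800 = 4806 nmi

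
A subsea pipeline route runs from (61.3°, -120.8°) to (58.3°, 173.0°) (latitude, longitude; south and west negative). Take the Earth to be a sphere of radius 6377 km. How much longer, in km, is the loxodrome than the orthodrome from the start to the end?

158 km

Great circle: cos σ = sin φ₁ sin φ₂ + cos φ₁ cos φ₂ cos Δλ,  σ = 0.5584 rad → d_gc = 3560.7 km
Rhumb line: Δψ = -0.1042, q = Δφ/Δψ = 0.5026, d_rh = R√(Δφ²+q²Δλ²) = 3718.4 km
Excess = 3718.4 − 3560.7 = 157.7 ≈ 158 km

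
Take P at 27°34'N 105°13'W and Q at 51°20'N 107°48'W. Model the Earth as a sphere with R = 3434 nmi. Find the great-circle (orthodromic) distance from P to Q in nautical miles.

1429 nmi

Haversine: a = sin²(Δφ/2)+cos φ₁ cos φ₂ sin²(Δλ/2) = 0.04268;  σ = 2·atan2(√a,√(1−a))
σ = 23.847° → d = Rσ = 3434·0.41620 = 1429 nmi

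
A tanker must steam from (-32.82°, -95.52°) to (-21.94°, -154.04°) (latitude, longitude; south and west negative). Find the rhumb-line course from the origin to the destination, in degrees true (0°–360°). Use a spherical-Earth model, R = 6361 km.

281.9°

Δψ = ln[tan(π/4+φ₂/2)/tan(π/4+φ₁/2)] = +0.2143
Δλ = -1.0214 rad (taken the short way round)
course = atan2(Δλ, Δψ) = 281.85°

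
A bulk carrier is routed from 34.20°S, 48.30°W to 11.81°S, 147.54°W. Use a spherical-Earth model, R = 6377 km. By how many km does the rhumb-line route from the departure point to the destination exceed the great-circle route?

270 km

Great circle: cos σ = sin φ₁ sin φ₂ + cos φ₁ cos φ₂ cos Δλ,  σ = 1.5858 rad → d_gc = 10112.3 km
Rhumb line: Δψ = +0.4283, q = Δφ/Δψ = 0.9124, d_rh = R√(Δφ²+q²Δλ²) = 10381.9 km
Excess = 10381.9 − 10112.3 = 269.6 ≈ 270 km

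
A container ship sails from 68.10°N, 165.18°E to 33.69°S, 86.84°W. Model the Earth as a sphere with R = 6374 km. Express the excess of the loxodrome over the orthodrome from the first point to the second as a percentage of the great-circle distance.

Great circle: σ = 2.2274 rad → d_gc = Rσ = 14197.8 km
Rhumb: Δφ = -1.7766, Δλ = +1.8846, Δψ = -2.2678, q = Δφ/Δψ = 0.7834 → d_rh = R√(Δφ²+q²Δλ²) = 14723.8 km
Excess = (14723.8 − 14197.8) / 14197.8 = 526.0 / 14197.8 = 3.70% ≈ 3.7%

3.7%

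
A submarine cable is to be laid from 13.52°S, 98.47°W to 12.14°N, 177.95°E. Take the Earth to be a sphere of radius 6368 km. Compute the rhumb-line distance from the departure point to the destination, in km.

9642 km

Δψ = ln[tan(π/4+φ₂/2)/tan(π/4+φ₁/2)] = +0.4517;  Δφ = +0.4479 rad,  Δλ = -1.4587 rad
q = Δφ/Δψ = 0.9915
d = R·√(Δφ² + q²Δλ²) = 6368·1.51414 = 9642 km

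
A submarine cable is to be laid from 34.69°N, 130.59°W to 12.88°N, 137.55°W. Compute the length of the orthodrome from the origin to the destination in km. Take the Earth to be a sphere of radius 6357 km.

cos σ = sin φ₁ sin φ₂ + cos φ₁ cos φ₂ cos Δλ
      = sin(34.69°)sin(12.88°) + cos(34.69°)cos(12.88°)cos(-6.96°) = 0.9225
σ = 22.704° → d = Rσ = 6357·0.39625 = 2519 km

2519 km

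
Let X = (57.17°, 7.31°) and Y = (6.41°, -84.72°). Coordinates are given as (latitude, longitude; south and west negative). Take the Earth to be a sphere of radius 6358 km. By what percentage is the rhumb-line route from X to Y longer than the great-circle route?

Great circle: σ = 1.4960 rad → d_gc = Rσ = 9511.6 km
Rhumb: Δφ = -0.8859, Δλ = -1.6062, Δψ = -1.1100, q = Δφ/Δψ = 0.7981 → d_rh = R√(Δφ²+q²Δλ²) = 9907.6 km
Excess = (9907.6 − 9511.6) / 9511.6 = 396.0 / 9511.6 = 4.16% ≈ 4.2%

4.2%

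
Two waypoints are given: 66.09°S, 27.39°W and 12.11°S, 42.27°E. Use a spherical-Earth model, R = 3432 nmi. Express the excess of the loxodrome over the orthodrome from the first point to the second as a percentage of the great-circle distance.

Great circle: σ = 1.2350 rad → d_gc = Rσ = 4238.5 nmi
Rhumb: Δφ = +0.9421, Δλ = +1.2158, Δψ = +1.3395, q = Δφ/Δψ = 0.7034 → d_rh = R√(Δφ²+q²Δλ²) = 4366.7 nmi
Excess = (4366.7 − 4238.5) / 4238.5 = 128.2 / 4238.5 = 3.02% ≈ 3.0%

3.0%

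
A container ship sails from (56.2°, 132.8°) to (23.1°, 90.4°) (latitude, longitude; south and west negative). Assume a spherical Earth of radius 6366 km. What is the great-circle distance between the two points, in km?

5029 km

Haversine: a = sin²(Δφ/2)+cos φ₁ cos φ₂ sin²(Δλ/2) = 0.14806;  σ = 2·atan2(√a,√(1−a))
σ = 45.260° → d = Rσ = 6366·0.78994 = 5029 km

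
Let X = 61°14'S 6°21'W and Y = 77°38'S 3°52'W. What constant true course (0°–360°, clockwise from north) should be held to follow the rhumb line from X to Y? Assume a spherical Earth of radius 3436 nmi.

177.1°

Meridional parts: M(φ₁)=-1.3608, M(φ₂)=-2.2225 → ΔM = -0.8616;  Δλ = +0.0433 rad
tan C = Δλ / ΔM = -0.0503 → C = 177.12°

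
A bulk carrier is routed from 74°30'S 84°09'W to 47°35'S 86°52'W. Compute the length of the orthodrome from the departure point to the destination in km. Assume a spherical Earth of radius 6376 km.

Haversine: a = sin²(Δφ/2)+cos φ₁ cos φ₂ sin²(Δλ/2) = 0.05427;  σ = 2·atan2(√a,√(1−a))
σ = 26.942° → d = Rσ = 6376·0.47023 = 2998 km

2998 km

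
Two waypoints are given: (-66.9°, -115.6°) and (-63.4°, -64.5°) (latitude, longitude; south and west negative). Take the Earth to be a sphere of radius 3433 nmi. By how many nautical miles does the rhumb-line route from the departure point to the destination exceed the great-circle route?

Great circle: cos σ = sin φ₁ sin φ₂ + cos φ₁ cos φ₂ cos Δλ,  σ = 0.3688 rad → d_gc = 1265.9 nmi
Rhumb line: Δψ = +0.1456, q = Δφ/Δψ = 0.4196, d_rh = R√(Δφ²+q²Δλ²) = 1301.6 nmi
Excess = 1301.6 − 1265.9 = 35.7 ≈ 36 nmi

36 nmi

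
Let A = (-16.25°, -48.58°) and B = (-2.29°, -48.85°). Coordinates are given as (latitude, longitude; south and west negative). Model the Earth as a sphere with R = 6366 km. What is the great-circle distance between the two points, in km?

1551 km

Haversine: a = sin²(Δφ/2)+cos φ₁ cos φ₂ sin²(Δλ/2) = 0.01477;  σ = 2·atan2(√a,√(1−a))
σ = 13.963° → d = Rσ = 6366·0.24369 = 1551 km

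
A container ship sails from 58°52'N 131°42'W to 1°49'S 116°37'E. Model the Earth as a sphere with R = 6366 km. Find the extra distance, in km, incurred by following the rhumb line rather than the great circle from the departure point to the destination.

Great circle: cos σ = sin φ₁ sin φ₂ + cos φ₁ cos φ₂ cos Δλ,  σ = 1.7906 rad → d_gc = 11399.2 km
Rhumb line: Δψ = -1.3098, q = Δφ/Δψ = 0.8086, d_rh = R√(Δφ²+q²Δλ²) = 12089.1 km
Excess = 12089.1 − 11399.2 = 689.9 ≈ 690 km

690 km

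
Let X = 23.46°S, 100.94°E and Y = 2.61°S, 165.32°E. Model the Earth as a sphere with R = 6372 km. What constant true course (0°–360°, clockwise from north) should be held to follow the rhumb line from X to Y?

Δψ = ln[tan(π/4+φ₂/2)/tan(π/4+φ₁/2)] = +0.3758
Δλ = +1.1236 rad (taken the short way round)
course = atan2(Δλ, Δψ) = 71.51°

71.5°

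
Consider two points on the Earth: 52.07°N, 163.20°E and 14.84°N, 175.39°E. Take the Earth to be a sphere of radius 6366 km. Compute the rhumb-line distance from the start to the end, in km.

Rhumb course C = atan2(Δλ, Δψ) with Δψ = ln[tan(π/4+φ₂/2)/tan(π/4+φ₁/2)] = -0.8062, Δλ = +0.2128 → C = 165.22°
d = R·|Δφ| / |cos C| = 6366·0.64979 / 0.96690 = 4278 km

4278 km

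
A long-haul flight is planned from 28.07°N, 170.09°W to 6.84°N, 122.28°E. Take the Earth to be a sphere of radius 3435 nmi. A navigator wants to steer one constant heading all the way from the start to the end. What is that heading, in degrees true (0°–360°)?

Meridional parts: M(φ₁)=+0.5108, M(φ₂)=+0.1197 → ΔM = -0.3911;  Δλ = -1.1804 rad
tan C = Δλ / ΔM = +3.0180 → C = 251.67°

251.7°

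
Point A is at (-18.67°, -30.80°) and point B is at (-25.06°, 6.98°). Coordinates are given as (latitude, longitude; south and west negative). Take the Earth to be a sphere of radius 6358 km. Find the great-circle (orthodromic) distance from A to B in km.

3942 km

cos σ = sin φ₁ sin φ₂ + cos φ₁ cos φ₂ cos Δλ
      = sin(-18.67°)sin(-25.06°) + cos(-18.67°)cos(-25.06°)cos(37.78°) = 0.8139
σ = 35.523° → d = Rσ = 6358·0.61999 = 3942 km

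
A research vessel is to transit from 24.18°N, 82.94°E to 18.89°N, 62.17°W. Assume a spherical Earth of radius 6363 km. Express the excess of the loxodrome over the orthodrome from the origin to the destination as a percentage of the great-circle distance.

Great circle: σ = 2.1839 rad → d_gc = Rσ = 13895.9 km
Rhumb: Δφ = -0.0923, Δλ = -2.5326, Δψ = -0.0993, q = Δφ/Δψ = 0.9298 → d_rh = R√(Δφ²+q²Δλ²) = 14994.8 km
Excess = (14994.8 − 13895.9) / 13895.9 = 1098.9 / 13895.9 = 7.91% ≈ 7.9%

7.9%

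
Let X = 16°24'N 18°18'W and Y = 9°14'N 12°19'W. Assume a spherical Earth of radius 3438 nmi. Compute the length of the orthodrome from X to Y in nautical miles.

Haversine: a = sin²(Δφ/2)+cos φ₁ cos φ₂ sin²(Δλ/2) = 0.00649;  σ = 2·atan2(√a,√(1−a))
σ = 9.238° → d = Rσ = 3438·0.16124 = 554 nmi

554 nmi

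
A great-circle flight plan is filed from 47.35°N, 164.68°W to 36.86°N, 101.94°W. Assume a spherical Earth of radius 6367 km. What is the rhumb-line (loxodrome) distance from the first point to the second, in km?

Rhumb course C = atan2(Δλ, Δψ) with Δψ = ln[tan(π/4+φ₂/2)/tan(π/4+φ₁/2)] = -0.2477, Δλ = +1.0950 → C = 102.75°
d = R·|Δφ| / |cos C| = 6367·0.18309 / 0.22062 = 5284 km

5284 km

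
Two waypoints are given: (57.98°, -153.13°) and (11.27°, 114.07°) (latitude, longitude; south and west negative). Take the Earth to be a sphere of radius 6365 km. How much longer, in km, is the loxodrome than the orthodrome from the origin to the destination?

434 km

Great circle: cos σ = sin φ₁ sin φ₂ + cos φ₁ cos φ₂ cos Δλ,  σ = 1.4300 rad → d_gc = 9102.2 km
Rhumb line: Δψ = -1.0505, q = Δφ/Δψ = 0.7760, d_rh = R√(Δφ²+q²Δλ²) = 9535.8 km
Excess = 9535.8 − 9102.2 = 433.6 ≈ 434 km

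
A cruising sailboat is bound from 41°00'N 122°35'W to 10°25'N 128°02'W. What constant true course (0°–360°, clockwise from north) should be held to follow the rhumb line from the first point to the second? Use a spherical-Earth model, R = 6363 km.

189.0°

Δψ = ln[tan(π/4+φ₂/2)/tan(π/4+φ₁/2)] = -0.6030
Δλ = -0.0951 rad (taken the short way round)
course = atan2(Δλ, Δψ) = 188.96°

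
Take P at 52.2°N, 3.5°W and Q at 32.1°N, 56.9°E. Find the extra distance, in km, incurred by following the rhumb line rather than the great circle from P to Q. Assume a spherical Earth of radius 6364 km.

Great circle: cos σ = sin φ₁ sin φ₂ + cos φ₁ cos φ₂ cos Δλ,  σ = 0.8280 rad → d_gc = 5269.4 km
Rhumb line: Δψ = -0.4798, q = Δφ/Δψ = 0.7312, d_rh = R√(Δφ²+q²Δλ²) = 5389.8 km
Excess = 5389.8 − 5269.4 = 120.4 ≈ 120 km

120 km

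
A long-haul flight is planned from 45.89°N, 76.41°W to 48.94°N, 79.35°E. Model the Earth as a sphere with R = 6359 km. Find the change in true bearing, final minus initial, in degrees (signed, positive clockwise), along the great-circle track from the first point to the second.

Initial bearing θ₁ = atan2(sin Δλ cos φ₂, cos φ₁ sin φ₂ − sin φ₁ cos φ₂ cos Δλ) = 15.77°
Final bearing θ₂ = (initial bearing from the destination back to the start) + 180° = 163.26°
Δθ = θ₂ − θ₁ = +147.5°

+147.5°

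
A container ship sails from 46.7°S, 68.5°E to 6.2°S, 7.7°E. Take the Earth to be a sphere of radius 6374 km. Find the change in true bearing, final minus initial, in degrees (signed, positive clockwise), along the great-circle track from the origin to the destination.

+31.1°

Initial bearing θ₁ = atan2(sin Δλ cos φ₂, cos φ₁ sin φ₂ − sin φ₁ cos φ₂ cos Δλ) = 287.82°
Final bearing θ₂ = (initial bearing from the destination back to the start) + 180° = 318.95°
Δθ = θ₂ − θ₁ = +31.1°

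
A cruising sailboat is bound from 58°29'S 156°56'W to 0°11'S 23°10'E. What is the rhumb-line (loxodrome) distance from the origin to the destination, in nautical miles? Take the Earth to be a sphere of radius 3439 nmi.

9383 nmi

Δψ = ln[tan(π/4+φ₂/2)/tan(π/4+φ₁/2)] = +1.2620;  Δφ = +1.0175 rad,  Δλ = -3.1398 rad
q = Δφ/Δψ = 0.8063
d = R·√(Δφ² + q²Δλ²) = 3439·2.72846 = 9383 nmi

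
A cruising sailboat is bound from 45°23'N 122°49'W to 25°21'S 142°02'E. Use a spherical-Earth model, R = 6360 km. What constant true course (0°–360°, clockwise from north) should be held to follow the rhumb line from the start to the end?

Δψ = ln[tan(π/4+φ₂/2)/tan(π/4+φ₁/2)] = -1.3485
Δλ = -1.6607 rad (taken the short way round)
course = atan2(Δλ, Δψ) = 230.92°

230.9°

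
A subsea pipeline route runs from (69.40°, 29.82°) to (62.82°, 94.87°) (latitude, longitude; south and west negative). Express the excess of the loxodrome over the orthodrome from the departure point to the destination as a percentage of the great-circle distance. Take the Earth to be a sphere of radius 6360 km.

Great circle: σ = 0.4499 rad → d_gc = Rσ = 2861.4 km
Rhumb: Δφ = -0.1148, Δλ = +1.1353, Δψ = -0.2853, q = Δφ/Δψ = 0.4025 → d_rh = R√(Δφ²+q²Δλ²) = 2996.6 km
Excess = (2996.6 − 2861.4) / 2861.4 = 135.2 / 2861.4 = 4.72% ≈ 4.7%

4.7%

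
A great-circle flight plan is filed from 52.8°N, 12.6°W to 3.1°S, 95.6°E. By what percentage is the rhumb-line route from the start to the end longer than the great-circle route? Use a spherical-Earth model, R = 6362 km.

Great circle: σ = 1.8046 rad → d_gc = Rσ = 11480.6 km
Rhumb: Δφ = -0.9756, Δλ = +1.8884, Δψ = -1.1432, q = Δφ/Δψ = 0.8534 → d_rh = R√(Δφ²+q²Δλ²) = 11985.9 km
Excess = (11985.9 − 11480.6) / 11480.6 = 505.3 / 11480.6 = 4.40% ≈ 4.4%

4.4%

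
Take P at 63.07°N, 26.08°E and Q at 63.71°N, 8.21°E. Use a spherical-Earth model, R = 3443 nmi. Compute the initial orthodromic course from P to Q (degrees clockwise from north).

282.5°

N = sin Δλ·cos φ₂ = -0.1359;  D = cos φ₁ sin φ₂ − sin φ₁ cos φ₂ cos Δλ = +0.0302
initial course = atan2(N, D) = 282.54°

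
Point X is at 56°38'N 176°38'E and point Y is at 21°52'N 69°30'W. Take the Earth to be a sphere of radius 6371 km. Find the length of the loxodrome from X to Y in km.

Δψ = ln[tan(π/4+φ₂/2)/tan(π/4+φ₁/2)] = -0.8137;  Δφ = -0.6068 rad,  Δλ = +1.9873 rad
q = Δφ/Δψ = 0.7457
d = R·√(Δφ² + q²Δλ²) = 6371·1.60138 = 10202 km

10202 km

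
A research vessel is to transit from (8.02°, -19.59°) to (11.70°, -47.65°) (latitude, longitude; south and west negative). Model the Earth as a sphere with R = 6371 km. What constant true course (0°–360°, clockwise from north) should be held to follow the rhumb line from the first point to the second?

Meridional parts: M(φ₁)=+0.1404, M(φ₂)=+0.2056 → ΔM = +0.0652;  Δλ = -0.4897 rad
tan C = Δλ / ΔM = -7.5110 → C = 277.58°

277.6°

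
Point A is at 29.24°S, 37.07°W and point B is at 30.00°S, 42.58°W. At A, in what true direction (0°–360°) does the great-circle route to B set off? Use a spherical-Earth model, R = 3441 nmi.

N = sin Δλ·cos φ₂ = -0.0832;  D = cos φ₁ sin φ₂ − sin φ₁ cos φ₂ cos Δλ = -0.0152
initial course = atan2(N, D) = 259.63°

259.6°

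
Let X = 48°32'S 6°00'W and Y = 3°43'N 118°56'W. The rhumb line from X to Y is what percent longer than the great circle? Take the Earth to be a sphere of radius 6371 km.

4.1%

Great circle: σ = 1.8818 rad → d_gc = Rσ = 11989.2 km
Rhumb: Δφ = +0.9119, Δλ = -1.9711, Δψ = +1.0364, q = Δφ/Δψ = 0.8799 → d_rh = R√(Δφ²+q²Δλ²) = 12484.2 km
Excess = (12484.2 − 11989.2) / 11989.2 = 495.0 / 11989.2 = 4.13% ≈ 4.1%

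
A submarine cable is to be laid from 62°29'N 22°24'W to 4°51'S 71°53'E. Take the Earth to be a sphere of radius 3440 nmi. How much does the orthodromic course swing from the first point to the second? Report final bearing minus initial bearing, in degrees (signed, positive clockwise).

+63.9°

At departure: θ₁ = atan2(sin Δλ cos φ₂, cos φ₁ sin φ₂ − sin φ₁ cos φ₂ cos Δλ) = 88.45°
At arrival: θ₂ = atan2(sin Δλ cos φ₁, −cos φ₂ sin φ₁ + sin φ₂ cos φ₁ cos Δλ) = 152.39°
Δθ = θ₂ − θ₁ = +63.9°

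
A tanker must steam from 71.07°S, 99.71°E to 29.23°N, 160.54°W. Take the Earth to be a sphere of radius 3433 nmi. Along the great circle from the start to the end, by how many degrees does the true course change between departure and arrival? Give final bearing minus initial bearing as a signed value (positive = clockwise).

-66.9°

Initial bearing θ₁ = atan2(sin Δλ cos φ₂, cos φ₁ sin φ₂ − sin φ₁ cos φ₂ cos Δλ) = 88.76°
Final bearing θ₂ = (initial bearing from the destination back to the start) + 180° = 21.82°
Δθ = θ₂ − θ₁ = -66.9°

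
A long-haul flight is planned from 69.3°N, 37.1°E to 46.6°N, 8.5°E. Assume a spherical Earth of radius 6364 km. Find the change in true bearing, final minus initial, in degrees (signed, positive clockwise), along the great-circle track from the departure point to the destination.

-24.9°

At departure: θ₁ = atan2(sin Δλ cos φ₂, cos φ₁ sin φ₂ − sin φ₁ cos φ₂ cos Δλ) = 226.93°
At arrival: θ₂ = atan2(sin Δλ cos φ₁, −cos φ₂ sin φ₁ + sin φ₂ cos φ₁ cos Δλ) = 202.07°
Δθ = θ₂ − θ₁ = -24.9°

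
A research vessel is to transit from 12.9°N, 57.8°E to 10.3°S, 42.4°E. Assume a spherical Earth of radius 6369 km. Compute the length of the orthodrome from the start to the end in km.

Haversine: a = sin²(Δφ/2)+cos φ₁ cos φ₂ sin²(Δλ/2) = 0.05765;  σ = 2·atan2(√a,√(1−a))
σ = 27.785° → d = Rσ = 6369·0.48494 = 3089 km

3089 km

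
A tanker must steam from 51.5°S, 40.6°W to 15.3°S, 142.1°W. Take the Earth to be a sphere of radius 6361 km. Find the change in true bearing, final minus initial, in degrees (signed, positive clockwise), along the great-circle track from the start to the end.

+70.7°

Initial bearing θ₁ = atan2(sin Δλ cos φ₂, cos φ₁ sin φ₂ − sin φ₁ cos φ₂ cos Δλ) = 251.58°
Final bearing θ₂ = (initial bearing from the destination back to the start) + 180° = 322.24°
Δθ = θ₂ − θ₁ = +70.7°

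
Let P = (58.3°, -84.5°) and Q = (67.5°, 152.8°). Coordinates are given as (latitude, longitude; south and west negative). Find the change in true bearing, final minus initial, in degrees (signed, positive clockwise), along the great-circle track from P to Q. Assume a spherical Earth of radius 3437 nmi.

-117.1°

At departure: θ₁ = atan2(sin Δλ cos φ₂, cos φ₁ sin φ₂ − sin φ₁ cos φ₂ cos Δλ) = 334.04°
At arrival: θ₂ = atan2(sin Δλ cos φ₁, −cos φ₂ sin φ₁ + sin φ₂ cos φ₁ cos Δλ) = 216.95°
Δθ = θ₂ − θ₁ = -117.1°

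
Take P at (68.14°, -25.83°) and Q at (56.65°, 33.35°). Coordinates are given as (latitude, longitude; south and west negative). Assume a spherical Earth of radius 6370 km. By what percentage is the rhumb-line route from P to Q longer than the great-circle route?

3.7%

Great circle: σ = 0.4946 rad → d_gc = Rσ = 3150.87 km
Rhumb: Δφ = -0.2005, Δλ = +1.0329, Δψ = -0.4390, q = Δφ/Δψ = 0.4568 → d_rh = R√(Δφ²+q²Δλ²) = 3265.95 km
Excess = (3265.95 − 3150.87) / 3150.87 = 115.08 / 3150.87 = 3.652% ≈ 3.7%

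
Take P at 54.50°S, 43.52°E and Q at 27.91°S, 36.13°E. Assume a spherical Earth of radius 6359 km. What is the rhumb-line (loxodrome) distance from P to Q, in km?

Rhumb course C = atan2(Δλ, Δψ) with Δψ = ln[tan(π/4+φ₂/2)/tan(π/4+φ₁/2)] = +0.6315, Δλ = -0.1290 → C = 348.46°
d = R·|Δφ| / |cos C| = 6359·0.46408 / 0.97977 = 3012 km

3012 km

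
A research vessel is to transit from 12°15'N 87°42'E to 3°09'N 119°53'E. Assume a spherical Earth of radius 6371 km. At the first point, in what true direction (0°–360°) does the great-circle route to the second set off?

103.3°

θ = atan2( sin Δλ·cos φ₂ ,  cos φ₁ sin φ₂ − sin φ₁ cos φ₂ cos Δλ )
  = atan2(+0.5318, -0.1256) = 103.29°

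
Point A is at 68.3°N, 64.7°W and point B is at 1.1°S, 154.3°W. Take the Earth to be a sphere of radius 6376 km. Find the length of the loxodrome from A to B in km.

Rhumb course C = atan2(Δλ, Δψ) with Δψ = ln[tan(π/4+φ₂/2)/tan(π/4+φ₁/2)] = -1.6712, Δλ = -1.5638 → C = 223.10°
d = R·|Δφ| / |cos C| = 6376·1.21126 / 0.73018 = 10577 km

10577 km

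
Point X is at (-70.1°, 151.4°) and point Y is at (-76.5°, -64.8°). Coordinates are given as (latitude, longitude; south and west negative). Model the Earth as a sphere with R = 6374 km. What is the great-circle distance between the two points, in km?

3534 km

Haversine: a = sin²(Δφ/2)+cos φ₁ cos φ₂ sin²(Δλ/2) = 0.07491;  σ = 2·atan2(√a,√(1−a))
σ = 31.768° → d = Rσ = 6374·0.55446 = 3534 km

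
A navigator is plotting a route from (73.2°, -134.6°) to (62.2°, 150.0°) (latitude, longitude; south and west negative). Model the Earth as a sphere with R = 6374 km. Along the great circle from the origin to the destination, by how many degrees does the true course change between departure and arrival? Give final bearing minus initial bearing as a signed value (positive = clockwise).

At departure: θ₁ = atan2(sin Δλ cos φ₂, cos φ₁ sin φ₂ − sin φ₁ cos φ₂ cos Δλ) = 287.60°
At arrival: θ₂ = atan2(sin Δλ cos φ₁, −cos φ₂ sin φ₁ + sin φ₂ cos φ₁ cos Δλ) = 216.21°
Δθ = θ₂ − θ₁ = -71.4°

-71.4°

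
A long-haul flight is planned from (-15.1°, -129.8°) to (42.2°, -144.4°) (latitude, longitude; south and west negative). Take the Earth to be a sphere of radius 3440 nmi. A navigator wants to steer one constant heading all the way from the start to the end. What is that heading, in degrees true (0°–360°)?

Meridional parts: M(φ₁)=-0.2666, M(φ₂)=+0.8139 → ΔM = +1.0805;  Δλ = -0.2548 rad
tan C = Δλ / ΔM = -0.2358 → C = 346.73°

346.7°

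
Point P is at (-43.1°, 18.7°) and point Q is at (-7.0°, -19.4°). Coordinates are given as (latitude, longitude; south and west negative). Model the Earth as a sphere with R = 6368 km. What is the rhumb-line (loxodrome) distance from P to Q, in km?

5487 km

Rhumb course C = atan2(Δλ, Δψ) with Δψ = ln[tan(π/4+φ₂/2)/tan(π/4+φ₁/2)] = +0.7128, Δλ = -0.6650 → C = 316.99°
d = R·|Δφ| / |cos C| = 6368·0.63006 / 0.73119 = 5487 km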